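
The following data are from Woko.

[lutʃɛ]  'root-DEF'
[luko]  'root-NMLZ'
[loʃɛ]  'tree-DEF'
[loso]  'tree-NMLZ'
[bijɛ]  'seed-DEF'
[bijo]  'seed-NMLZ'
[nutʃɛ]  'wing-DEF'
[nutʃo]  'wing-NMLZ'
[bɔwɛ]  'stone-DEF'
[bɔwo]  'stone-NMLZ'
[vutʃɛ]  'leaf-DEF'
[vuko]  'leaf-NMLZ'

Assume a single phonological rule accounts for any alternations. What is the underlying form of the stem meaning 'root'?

/luk/

The root 'root' surfaces as [lutʃɛ] and [luko], with a stem-final [tʃ] ~ [k] alternation.
But 'wing' keeps [tʃ] in both environments ([nutʃɛ], [nutʃo]), so there is no rule changing /tʃ/ to [k] before the NMLZ suffix.
So /k/ is underlying, and a rule of palatalization before a front vowel — /k/ and /s/ become palato-alveolar [tʃ] and [ʃ] before a front vowel — gives [tʃ].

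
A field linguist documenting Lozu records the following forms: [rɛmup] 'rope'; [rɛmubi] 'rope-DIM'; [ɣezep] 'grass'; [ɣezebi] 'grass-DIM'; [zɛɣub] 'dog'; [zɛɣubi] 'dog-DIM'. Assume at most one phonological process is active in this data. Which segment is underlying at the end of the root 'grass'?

The stem for 'grass' ends in [p] in [ɣezep] but [b] in [ɣezebi].
If /b/ were underlying and a rule turned it into [p] in isolation, 'dog' would also alternate; but it has [b] in both [zɛɣub] and [zɛɣubi].
The alternation reflects intervocalic voicing: voiceless stops become voiced between vowels. /p/ is underlying.

/p/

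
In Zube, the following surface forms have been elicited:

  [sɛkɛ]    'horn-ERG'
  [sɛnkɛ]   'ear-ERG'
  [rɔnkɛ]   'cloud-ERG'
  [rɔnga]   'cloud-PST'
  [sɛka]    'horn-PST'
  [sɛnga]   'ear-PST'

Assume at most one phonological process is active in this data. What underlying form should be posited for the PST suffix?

/-ga/

The PST morpheme has two allomorphs, [-ga] and [-ka].
By contrast the ERG suffix keeps its initial [k] throughout — that segment must be underlying.
So the underlying form is /-ga/, and voiced stops become voiceless after a vowel.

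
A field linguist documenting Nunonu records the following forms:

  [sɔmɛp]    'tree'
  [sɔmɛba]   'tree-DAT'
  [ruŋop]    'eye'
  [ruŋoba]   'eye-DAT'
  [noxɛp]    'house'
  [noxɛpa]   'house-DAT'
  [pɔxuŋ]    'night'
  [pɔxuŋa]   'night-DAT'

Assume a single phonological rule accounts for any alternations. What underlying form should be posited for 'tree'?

/sɔmɛb/

In [sɔmɛp] and [sɔmɛba] the final segment of 'tree' alternates: [p] ~ [b].
If /p/ were underlying and a rule turned it into [b] before the DAT suffix, 'house' would also alternate; but it has [p] in both [noxɛp] and [noxɛpa].
The alternation reflects word-final obstruent devoicing: voiced obstruents become voiceless word-finally. /b/ is underlying.
The underlying form of 'tree' is therefore /sɔmɛb/.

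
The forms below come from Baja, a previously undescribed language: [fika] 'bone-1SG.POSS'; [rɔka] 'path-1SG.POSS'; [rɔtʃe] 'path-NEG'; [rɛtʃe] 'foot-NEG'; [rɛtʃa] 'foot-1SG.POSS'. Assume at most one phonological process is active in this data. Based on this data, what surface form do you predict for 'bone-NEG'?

In [rɔka] and [rɔtʃe] the final segment of 'path' alternates: [k] ~ [tʃ].
If /tʃ/ were underlying and a rule turned it into [k] before the 1SG.POSS suffix, 'foot' would also alternate; but it has [tʃ] in both [rɛtʃa] and [rɛtʃe].
The underlying segment must be /k/; /k/ becomes palato-alveolar [tʃ] before a front vowel, yielding [tʃ] there.
From [fika] the stem 'bone' is /fik/; before a front vowel this yields [fitʃe].

[fitʃe]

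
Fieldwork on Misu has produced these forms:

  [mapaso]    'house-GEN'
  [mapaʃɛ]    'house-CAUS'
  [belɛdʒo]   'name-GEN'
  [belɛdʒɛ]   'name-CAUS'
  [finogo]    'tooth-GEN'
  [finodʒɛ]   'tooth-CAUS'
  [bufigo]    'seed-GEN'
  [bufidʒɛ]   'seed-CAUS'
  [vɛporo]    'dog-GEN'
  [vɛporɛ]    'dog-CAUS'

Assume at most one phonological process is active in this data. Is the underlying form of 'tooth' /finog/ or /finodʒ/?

'tooth' shows [g] ~ [dʒ] at the end of the stem ([finogo] vs [finodʒɛ]).
Compare 'name', with invariant [dʒ] in [belɛdʒo] and [belɛdʒɛ]: an analysis with underlying /dʒ/ and a rule producing [g] before the GEN suffix would wrongly predict alternation here too.
The underlying segment must be /g/; /g/ and /s/ become palato-alveolar [dʒ] and [ʃ] before a front vowel, yielding [dʒ] there.

/finog/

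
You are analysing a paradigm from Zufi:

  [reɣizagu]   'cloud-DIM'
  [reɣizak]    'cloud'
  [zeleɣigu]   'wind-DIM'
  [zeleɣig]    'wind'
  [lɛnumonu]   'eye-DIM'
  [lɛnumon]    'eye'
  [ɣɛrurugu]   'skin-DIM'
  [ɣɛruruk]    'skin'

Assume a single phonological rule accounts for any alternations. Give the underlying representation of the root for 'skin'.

/ɣɛruruk/

In [ɣɛrurugu] and [ɣɛruruk] the final segment of 'skin' alternates: [g] ~ [k].
If /g/ were underlying and a rule turned it into [k] in isolation, 'wind' would also alternate; but it has [g] in both [zeleɣigu] and [zeleɣig].
Therefore /k/ is basic and [g] is derived by intervocalic voicing (voiceless stops become voiced between vowels).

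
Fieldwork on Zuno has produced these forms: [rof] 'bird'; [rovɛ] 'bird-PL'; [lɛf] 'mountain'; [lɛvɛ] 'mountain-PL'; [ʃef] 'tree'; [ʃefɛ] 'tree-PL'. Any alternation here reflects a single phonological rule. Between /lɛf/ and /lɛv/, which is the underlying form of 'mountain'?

The root 'mountain' surfaces as [lɛf] and [lɛvɛ], with a stem-final [f] ~ [v] alternation.
Compare 'tree', with invariant [f] in [ʃef] and [ʃefɛ]: an analysis with underlying /f/ and a rule producing [v] before the PL suffix would wrongly predict alternation here too.
The alternation reflects word-final obstruent devoicing: voiced obstruents become voiceless word-finally. /v/ is underlying.

/lɛv/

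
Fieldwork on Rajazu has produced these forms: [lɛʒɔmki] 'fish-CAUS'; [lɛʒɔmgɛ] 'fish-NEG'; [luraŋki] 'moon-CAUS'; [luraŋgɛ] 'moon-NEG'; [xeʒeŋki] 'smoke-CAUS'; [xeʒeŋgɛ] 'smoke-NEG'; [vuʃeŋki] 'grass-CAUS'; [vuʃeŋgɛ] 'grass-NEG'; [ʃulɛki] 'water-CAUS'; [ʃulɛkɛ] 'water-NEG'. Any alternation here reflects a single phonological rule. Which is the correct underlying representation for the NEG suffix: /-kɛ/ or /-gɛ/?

The NEG morpheme has two allomorphs, [-gɛ] and [-kɛ].
By contrast the CAUS suffix keeps its initial [k] throughout — that segment must be underlying.
The NEG suffix is therefore /-gɛ/ underlyingly, with post-vocalic devoicing: voiced stops become voiceless after a vowel.

/-gɛ/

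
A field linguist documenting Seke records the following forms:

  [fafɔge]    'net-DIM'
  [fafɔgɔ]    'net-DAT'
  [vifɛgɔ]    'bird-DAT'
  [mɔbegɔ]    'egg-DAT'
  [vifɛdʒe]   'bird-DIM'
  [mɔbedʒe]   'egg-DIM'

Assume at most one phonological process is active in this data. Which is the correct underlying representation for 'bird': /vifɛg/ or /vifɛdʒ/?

'bird' shows [dʒ] ~ [g] at the end of the stem ([vifɛdʒe] vs [vifɛgɔ]).
If /g/ were underlying and a rule turned it into [dʒ] before the DIM suffix, 'net' would also alternate; but it has [g] in both [fafɔge] and [fafɔgɔ].
The alternation reflects depalatalization: palato-alveolar /dʒ/ becomes [g] when no front vowel follows. /dʒ/ is underlying.

/vifɛdʒ/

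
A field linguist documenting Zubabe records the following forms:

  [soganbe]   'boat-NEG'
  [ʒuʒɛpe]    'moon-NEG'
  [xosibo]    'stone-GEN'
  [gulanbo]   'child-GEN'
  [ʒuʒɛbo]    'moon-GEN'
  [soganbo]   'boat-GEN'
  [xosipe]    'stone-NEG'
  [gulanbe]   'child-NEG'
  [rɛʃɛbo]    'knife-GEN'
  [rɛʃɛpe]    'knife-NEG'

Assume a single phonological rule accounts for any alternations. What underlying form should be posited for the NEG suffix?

The NEG suffix surfaces as [-be] and [-pe], depending on the final segment of the stem.
By contrast the GEN suffix keeps its initial [b] throughout — that segment must be underlying.
The NEG suffix is therefore /-pe/ underlyingly, with post-nasal voicing: voiceless stops become voiced after a nasal.

/-pe/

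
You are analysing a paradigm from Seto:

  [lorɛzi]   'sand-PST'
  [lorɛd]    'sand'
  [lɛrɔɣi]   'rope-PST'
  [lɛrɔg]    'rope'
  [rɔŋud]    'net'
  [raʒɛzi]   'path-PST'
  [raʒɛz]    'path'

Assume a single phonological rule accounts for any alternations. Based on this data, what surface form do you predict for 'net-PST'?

[rɔŋuzi]

The root 'sand' surfaces as [lorɛzi] and [lorɛd], with a stem-final [z] ~ [d] alternation.
Compare 'path', with invariant [z] in [raʒɛzi] and [raʒɛz]: an analysis with underlying /z/ and a rule producing [d] in isolation would wrongly predict alternation here too.
Therefore /d/ is basic and [z] is derived by intervocalic spirantization (voiced stops become fricatives between vowels).
The one attested form of 'net', [rɔŋud], shows underlying /rɔŋud/. Applying the same rule between vowels gives [rɔŋuzi].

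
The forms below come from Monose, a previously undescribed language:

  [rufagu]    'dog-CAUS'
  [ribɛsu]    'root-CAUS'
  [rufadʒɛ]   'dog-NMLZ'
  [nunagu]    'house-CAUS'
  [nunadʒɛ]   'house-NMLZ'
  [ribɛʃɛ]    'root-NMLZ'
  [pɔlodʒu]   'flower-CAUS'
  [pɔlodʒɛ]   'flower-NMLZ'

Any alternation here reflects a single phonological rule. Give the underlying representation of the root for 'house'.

In [nunagu] and [nunadʒɛ] the final segment of 'house' alternates: [g] ~ [dʒ].
But 'flower' keeps [dʒ] in both environments ([pɔlodʒu], [pɔlodʒɛ]), so there is no rule changing /dʒ/ to [g] before the CAUS suffix.
The alternation reflects palatalization before a front vowel: /g/ and /s/ become palato-alveolar [dʒ] and [ʃ] before a front vowel. /g/ is underlying.

/nunag/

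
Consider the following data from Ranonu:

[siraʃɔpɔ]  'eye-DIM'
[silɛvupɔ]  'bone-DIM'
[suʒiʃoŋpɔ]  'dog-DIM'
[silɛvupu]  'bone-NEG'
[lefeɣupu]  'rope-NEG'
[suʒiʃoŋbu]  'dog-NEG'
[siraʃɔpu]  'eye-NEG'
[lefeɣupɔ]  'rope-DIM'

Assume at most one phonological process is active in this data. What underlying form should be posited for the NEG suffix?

The NEG morpheme has two allomorphs, [-bu] and [-pu].
By contrast the DIM suffix keeps its initial [p] throughout — that segment must be underlying.
The NEG suffix is therefore /-bu/ underlyingly, with post-vocalic devoicing: voiced stops become voiceless after a vowel.

/-bu/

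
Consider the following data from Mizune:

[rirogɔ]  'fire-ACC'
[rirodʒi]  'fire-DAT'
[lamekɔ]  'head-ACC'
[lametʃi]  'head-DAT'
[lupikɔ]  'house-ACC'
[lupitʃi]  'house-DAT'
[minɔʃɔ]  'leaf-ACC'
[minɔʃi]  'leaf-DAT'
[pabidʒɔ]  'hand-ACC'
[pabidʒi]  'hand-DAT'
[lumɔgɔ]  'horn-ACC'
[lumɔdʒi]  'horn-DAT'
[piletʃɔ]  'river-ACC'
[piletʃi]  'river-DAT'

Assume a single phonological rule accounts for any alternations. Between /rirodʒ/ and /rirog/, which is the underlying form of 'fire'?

The root 'fire' surfaces as [rirogɔ] and [rirodʒi], with a stem-final [g] ~ [dʒ] alternation.
Compare 'hand', with invariant [dʒ] in [pabidʒɔ] and [pabidʒi]: an analysis with underlying /dʒ/ and a rule producing [g] before the ACC suffix would wrongly predict alternation here too.
So /g/ is underlying, and a rule of palatalization before a front vowel — /k/ and /g/ become palato-alveolar [tʃ] and [dʒ] before a front vowel — gives [dʒ].

/rirog/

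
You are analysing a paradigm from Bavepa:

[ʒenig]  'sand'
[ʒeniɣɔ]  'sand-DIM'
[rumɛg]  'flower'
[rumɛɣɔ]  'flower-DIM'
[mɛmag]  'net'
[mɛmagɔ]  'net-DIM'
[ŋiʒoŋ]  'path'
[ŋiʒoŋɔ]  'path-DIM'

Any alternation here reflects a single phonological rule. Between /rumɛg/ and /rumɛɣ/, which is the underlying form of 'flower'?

/rumɛɣ/

The root 'flower' surfaces as [rumɛg] and [rumɛɣɔ], with a stem-final [g] ~ [ɣ] alternation.
But 'net' keeps [g] in both environments ([mɛmag], [mɛmagɔ]), so there is no rule changing /g/ to [ɣ] before the DIM suffix.
The alternation reflects word-final hardening: voiced fricatives become stops word-finally. /ɣ/ is underlying.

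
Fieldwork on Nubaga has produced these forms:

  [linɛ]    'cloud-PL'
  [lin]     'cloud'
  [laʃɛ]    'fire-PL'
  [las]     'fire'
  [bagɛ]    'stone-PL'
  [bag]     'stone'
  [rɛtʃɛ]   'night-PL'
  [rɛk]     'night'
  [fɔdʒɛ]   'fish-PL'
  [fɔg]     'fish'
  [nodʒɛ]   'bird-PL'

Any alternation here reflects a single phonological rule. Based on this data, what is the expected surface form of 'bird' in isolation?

The stem for 'fish' ends in [dʒ] in [fɔdʒɛ] but [g] in [fɔg].
But 'stone' keeps [g] in both environments ([bagɛ], [bag]), so there is no rule changing /g/ to [dʒ] before the PL suffix.
So /dʒ/ is underlying, and a rule of depalatalization — palato-alveolar /tʃ/, /dʒ/ and /ʃ/ become [k], [g] and [s] when no front vowel follows — gives [g].
The one attested form of 'bird', [nodʒɛ], shows underlying /nodʒ/. Applying the same rule when no front vowel follows gives [nog].

[nog]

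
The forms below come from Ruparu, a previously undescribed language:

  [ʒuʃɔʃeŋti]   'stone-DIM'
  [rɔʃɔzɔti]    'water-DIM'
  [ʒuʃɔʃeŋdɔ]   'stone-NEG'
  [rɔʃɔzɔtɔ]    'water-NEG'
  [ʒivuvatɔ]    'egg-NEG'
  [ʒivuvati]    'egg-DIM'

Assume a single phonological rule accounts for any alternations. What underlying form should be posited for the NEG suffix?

The NEG suffix surfaces as [-dɔ] and [-tɔ], depending on the final segment of the stem.
The DIM suffix, which begins with [t], is invariant after every stem; so [t] is not altered by any rule here.
So the underlying form is /-dɔ/, and voiced stops become voiceless after a vowel.

/-dɔ/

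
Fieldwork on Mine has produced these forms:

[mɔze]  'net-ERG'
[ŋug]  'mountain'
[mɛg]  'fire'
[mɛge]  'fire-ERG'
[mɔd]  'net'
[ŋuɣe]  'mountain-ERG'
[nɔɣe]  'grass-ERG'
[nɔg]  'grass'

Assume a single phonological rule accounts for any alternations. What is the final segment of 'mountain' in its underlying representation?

The stem for 'mountain' ends in [ɣ] in [ŋuɣe] but [g] in [ŋug].
But 'fire' keeps [g] in both environments ([mɛge], [mɛg]), so there is no rule changing /g/ to [ɣ] before the ERG suffix.
So /ɣ/ is underlying, and a rule of word-final hardening — voiced fricatives become stops word-finally — gives [g].

/ɣ/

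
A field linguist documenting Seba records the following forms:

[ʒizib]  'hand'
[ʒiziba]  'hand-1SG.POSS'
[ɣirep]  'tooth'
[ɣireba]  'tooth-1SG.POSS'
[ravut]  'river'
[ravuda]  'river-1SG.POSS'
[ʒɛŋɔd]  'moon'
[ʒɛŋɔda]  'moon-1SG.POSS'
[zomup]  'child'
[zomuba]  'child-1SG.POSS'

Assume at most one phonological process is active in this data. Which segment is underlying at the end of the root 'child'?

/p/

The stem for 'child' ends in [p] in [zomup] but [b] in [zomuba].
The stem 'hand' ([ʒizib], [ʒiziba]) shows [b] unchanged in both environments, so [b] cannot be basic with [p] derived in isolation.
So /p/ is underlying, and a rule of intervocalic voicing — voiceless stops become voiced between vowels — gives [b].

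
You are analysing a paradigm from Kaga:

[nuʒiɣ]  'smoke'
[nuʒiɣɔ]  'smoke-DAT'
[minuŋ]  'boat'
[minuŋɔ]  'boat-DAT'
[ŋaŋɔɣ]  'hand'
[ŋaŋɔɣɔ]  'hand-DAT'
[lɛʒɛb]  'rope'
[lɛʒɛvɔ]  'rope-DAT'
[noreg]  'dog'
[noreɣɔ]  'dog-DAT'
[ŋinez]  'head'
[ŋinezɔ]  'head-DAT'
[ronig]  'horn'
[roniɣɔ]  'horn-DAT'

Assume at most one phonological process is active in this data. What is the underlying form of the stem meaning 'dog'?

In [noreg] and [noreɣɔ] the final segment of 'dog' alternates: [g] ~ [ɣ].
But 'smoke' keeps [ɣ] in both environments ([nuʒiɣ], [nuʒiɣɔ]), so there is no rule changing /ɣ/ to [g] in isolation.
The underlying segment must be /g/; voiced stops become fricatives between vowels, yielding [ɣ] there.

/noreg/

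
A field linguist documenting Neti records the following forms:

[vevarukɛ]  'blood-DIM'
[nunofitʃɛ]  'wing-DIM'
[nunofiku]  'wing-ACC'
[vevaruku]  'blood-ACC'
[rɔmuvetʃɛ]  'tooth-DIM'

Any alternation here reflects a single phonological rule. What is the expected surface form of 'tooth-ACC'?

[rɔmuveku]

The root 'wing' surfaces as [nunofitʃɛ] and [nunofiku], with a stem-final [tʃ] ~ [k] alternation.
The stem 'blood' ([vevarukɛ], [vevaruku]) shows [k] unchanged in both environments, so [k] cannot be basic with [tʃ] derived before the DIM suffix.
Therefore /tʃ/ is basic and [k] is derived by depalatalization (palato-alveolar /tʃ/ becomes [k] when no front vowel follows).
From [rɔmuvetʃɛ] the stem 'tooth' is /rɔmuvetʃ/; when no front vowel follows this yields [rɔmuveku].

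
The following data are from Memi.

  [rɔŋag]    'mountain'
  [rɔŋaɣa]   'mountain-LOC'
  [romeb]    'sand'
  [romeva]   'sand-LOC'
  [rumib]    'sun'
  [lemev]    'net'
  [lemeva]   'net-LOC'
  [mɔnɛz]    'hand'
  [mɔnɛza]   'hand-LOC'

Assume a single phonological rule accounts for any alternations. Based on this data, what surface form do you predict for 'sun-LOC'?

[rumiva]

In [romeb] and [romeva] the final segment of 'sand' alternates: [b] ~ [v].
If /v/ were underlying and a rule turned it into [b] in isolation, 'net' would also alternate; but it has [v] in both [lemev] and [lemeva].
Therefore /b/ is basic and [v] is derived by intervocalic spirantization (voiced stops become fricatives between vowels).
From [rumib] the stem 'sun' is /rumib/; between vowels this yields [rumiva].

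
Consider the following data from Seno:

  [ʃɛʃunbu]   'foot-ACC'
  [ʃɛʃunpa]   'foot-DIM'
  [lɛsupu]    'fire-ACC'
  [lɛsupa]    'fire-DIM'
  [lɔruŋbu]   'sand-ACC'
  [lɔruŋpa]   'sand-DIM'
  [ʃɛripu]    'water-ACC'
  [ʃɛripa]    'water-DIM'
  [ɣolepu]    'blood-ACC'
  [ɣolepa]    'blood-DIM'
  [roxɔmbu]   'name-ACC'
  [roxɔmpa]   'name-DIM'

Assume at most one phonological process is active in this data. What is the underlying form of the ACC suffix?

/-bu/

The ACC suffix surfaces as [-bu] and [-pu], depending on the final segment of the stem.
The DIM suffix, which begins with [p], is invariant after every stem; so [p] is not altered by any rule here.
The ACC suffix is therefore /-bu/ underlyingly, with post-vocalic devoicing: voiced stops become voiceless after a vowel.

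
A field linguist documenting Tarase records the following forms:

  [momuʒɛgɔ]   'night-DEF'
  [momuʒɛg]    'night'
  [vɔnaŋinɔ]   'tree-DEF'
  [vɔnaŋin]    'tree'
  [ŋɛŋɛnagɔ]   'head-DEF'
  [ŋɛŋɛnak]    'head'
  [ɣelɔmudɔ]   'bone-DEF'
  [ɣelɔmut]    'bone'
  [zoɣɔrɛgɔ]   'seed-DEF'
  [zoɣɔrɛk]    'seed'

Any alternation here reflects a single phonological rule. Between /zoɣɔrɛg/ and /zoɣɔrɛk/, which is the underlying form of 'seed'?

/zoɣɔrɛk/

'seed' shows [g] ~ [k] at the end of the stem ([zoɣɔrɛgɔ] vs [zoɣɔrɛk]).
Compare 'night', with invariant [g] in [momuʒɛgɔ] and [momuʒɛg]: an analysis with underlying /g/ and a rule producing [k] in isolation would wrongly predict alternation here too.
Therefore /k/ is basic and [g] is derived by intervocalic voicing (voiceless stops become voiced between vowels).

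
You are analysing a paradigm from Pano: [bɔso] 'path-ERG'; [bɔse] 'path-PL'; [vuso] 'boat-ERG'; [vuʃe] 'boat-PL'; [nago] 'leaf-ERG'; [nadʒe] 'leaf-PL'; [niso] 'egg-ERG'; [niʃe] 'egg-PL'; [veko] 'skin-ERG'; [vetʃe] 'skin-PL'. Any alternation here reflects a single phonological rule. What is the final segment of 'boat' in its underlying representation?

/ʃ/

In [vuso] and [vuʃe] the final segment of 'boat' alternates: [s] ~ [ʃ].
The stem 'path' ([bɔso], [bɔse]) shows [s] unchanged in both environments, so [s] cannot be basic with [ʃ] derived before the PL suffix.
Therefore /ʃ/ is basic and [s] is derived by depalatalization (palato-alveolar /tʃ/, /dʒ/ and /ʃ/ become [k], [g] and [s] when no front vowel follows).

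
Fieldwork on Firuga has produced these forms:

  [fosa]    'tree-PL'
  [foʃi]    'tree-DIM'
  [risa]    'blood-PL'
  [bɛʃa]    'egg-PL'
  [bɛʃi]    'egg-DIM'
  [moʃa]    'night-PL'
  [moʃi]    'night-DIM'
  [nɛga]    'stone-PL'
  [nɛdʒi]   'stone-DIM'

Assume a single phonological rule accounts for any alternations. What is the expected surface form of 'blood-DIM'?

In [fosa] and [foʃi] the final segment of 'tree' alternates: [s] ~ [ʃ].
The stem 'night' ([moʃa], [moʃi]) shows [ʃ] unchanged in both environments, so [ʃ] cannot be basic with [s] derived before the PL suffix.
Therefore /s/ is basic and [ʃ] is derived by palatalization before a front vowel (/g/ and /s/ become palato-alveolar [dʒ] and [ʃ] before a front vowel).
The one attested form of 'blood', [risa], shows underlying /ris/. Applying the same rule before a front vowel gives [riʃi].

[riʃi]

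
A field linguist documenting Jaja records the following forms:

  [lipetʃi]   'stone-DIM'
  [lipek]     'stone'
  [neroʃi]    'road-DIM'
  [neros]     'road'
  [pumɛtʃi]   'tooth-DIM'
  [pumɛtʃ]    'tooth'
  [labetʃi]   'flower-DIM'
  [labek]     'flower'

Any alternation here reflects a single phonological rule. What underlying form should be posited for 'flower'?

/labek/

In [labetʃi] and [labek] the final segment of 'flower' alternates: [tʃ] ~ [k].
The stem 'tooth' ([pumɛtʃi], [pumɛtʃ]) shows [tʃ] unchanged in both environments, so [tʃ] cannot be basic with [k] derived in isolation.
So /k/ is underlying, and a rule of palatalization before a front vowel — /k/ and /s/ become palato-alveolar [tʃ] and [ʃ] before a front vowel — gives [tʃ].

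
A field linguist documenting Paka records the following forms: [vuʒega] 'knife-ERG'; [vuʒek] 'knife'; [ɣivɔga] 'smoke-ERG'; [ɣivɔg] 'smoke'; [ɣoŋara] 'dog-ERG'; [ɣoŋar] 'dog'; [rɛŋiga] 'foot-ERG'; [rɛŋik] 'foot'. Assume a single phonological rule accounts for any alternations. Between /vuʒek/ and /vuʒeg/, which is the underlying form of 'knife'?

The stem for 'knife' ends in [g] in [vuʒega] but [k] in [vuʒek].
The stem 'smoke' ([ɣivɔga], [ɣivɔg]) shows [g] unchanged in both environments, so [g] cannot be basic with [k] derived in isolation.
The alternation reflects intervocalic voicing: voiceless stops become voiced between vowels. /k/ is underlying.

/vuʒek/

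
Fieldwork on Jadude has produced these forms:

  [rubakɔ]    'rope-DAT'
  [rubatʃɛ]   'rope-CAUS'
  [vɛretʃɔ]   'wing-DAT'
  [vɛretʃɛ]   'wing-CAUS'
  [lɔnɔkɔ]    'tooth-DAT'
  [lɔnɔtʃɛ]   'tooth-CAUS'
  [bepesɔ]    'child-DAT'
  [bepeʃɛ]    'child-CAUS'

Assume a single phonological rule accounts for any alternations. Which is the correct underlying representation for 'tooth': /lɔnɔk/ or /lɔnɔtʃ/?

/lɔnɔk/

'tooth' shows [k] ~ [tʃ] at the end of the stem ([lɔnɔkɔ] vs [lɔnɔtʃɛ]).
If /tʃ/ were underlying and a rule turned it into [k] before the DAT suffix, 'wing' would also alternate; but it has [tʃ] in both [vɛretʃɔ] and [vɛretʃɛ].
The underlying segment must be /k/; /k/ and /s/ become palato-alveolar [tʃ] and [ʃ] before a front vowel, yielding [tʃ] there.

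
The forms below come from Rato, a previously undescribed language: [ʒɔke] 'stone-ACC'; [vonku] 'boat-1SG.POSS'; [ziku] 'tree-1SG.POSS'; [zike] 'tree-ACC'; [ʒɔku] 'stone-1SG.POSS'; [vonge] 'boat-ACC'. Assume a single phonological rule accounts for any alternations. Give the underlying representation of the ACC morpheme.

/-ge/

The ACC suffix surfaces as [-ge] and [-ke], depending on the final segment of the stem.
The 1SG.POSS suffix, which begins with [k], is invariant after every stem; so [k] is not altered by any rule here.
So the underlying form is /-ge/, and voiced stops become voiceless after a vowel.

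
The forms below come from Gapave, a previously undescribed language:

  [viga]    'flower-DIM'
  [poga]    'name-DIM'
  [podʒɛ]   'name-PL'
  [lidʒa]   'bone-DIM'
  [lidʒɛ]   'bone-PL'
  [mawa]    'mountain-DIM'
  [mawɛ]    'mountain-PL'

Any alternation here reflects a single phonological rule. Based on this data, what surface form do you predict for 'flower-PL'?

[vidʒɛ]

'name' shows [g] ~ [dʒ] at the end of the stem ([poga] vs [podʒɛ]).
The stem 'bone' ([lidʒa], [lidʒɛ]) shows [dʒ] unchanged in both environments, so [dʒ] cannot be basic with [g] derived before the DIM suffix.
The underlying segment must be /g/; /g/ becomes palato-alveolar [dʒ] before a front vowel, yielding [dʒ] there.
The one attested form of 'flower', [viga], shows underlying /vig/. Applying the same rule before a front vowel gives [vidʒɛ].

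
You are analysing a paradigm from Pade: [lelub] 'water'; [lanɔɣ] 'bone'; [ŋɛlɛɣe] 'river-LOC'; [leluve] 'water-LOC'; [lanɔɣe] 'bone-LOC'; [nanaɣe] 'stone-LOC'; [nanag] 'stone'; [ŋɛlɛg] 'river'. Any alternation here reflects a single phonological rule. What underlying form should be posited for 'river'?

The root 'river' surfaces as [ŋɛlɛg] and [ŋɛlɛɣe], with a stem-final [g] ~ [ɣ] alternation.
But 'bone' keeps [ɣ] in both environments ([lanɔɣ], [lanɔɣe]), so there is no rule changing /ɣ/ to [g] in isolation.
Therefore /g/ is basic and [ɣ] is derived by intervocalic spirantization (voiced stops become fricatives between vowels).

/ŋɛlɛg/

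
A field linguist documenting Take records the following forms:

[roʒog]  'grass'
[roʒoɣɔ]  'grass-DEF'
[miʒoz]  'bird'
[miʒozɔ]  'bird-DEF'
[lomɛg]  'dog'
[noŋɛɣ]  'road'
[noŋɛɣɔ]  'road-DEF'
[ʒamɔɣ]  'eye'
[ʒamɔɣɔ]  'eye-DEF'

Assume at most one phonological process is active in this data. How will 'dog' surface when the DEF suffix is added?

[lomɛɣɔ]

The root 'grass' surfaces as [roʒog] and [roʒoɣɔ], with a stem-final [g] ~ [ɣ] alternation.
The stem 'eye' ([ʒamɔɣ], [ʒamɔɣɔ]) shows [ɣ] unchanged in both environments, so [ɣ] cannot be basic with [g] derived in isolation.
The underlying segment must be /g/; voiced stops become fricatives between vowels, yielding [ɣ] there.
From [lomɛg] the stem 'dog' is /lomɛg/; between vowels this yields [lomɛɣɔ].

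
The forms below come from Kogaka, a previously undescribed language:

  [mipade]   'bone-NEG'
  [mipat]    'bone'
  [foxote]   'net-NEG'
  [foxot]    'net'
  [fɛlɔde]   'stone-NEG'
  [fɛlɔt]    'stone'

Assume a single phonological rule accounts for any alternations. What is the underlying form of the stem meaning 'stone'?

'stone' shows [d] ~ [t] at the end of the stem ([fɛlɔde] vs [fɛlɔt]).
But 'net' keeps [t] in both environments ([foxote], [foxot]), so there is no rule changing /t/ to [d] before the NEG suffix.
So /d/ is underlying, and a rule of word-final obstruent devoicing — voiced obstruents become voiceless word-finally — gives [t].
The underlying form of 'stone' is therefore /fɛlɔd/.

/fɛlɔd/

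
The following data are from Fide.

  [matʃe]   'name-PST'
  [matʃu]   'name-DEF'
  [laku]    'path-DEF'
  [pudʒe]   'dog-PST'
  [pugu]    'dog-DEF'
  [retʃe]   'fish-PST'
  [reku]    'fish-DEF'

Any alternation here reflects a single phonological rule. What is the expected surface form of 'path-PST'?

The root 'fish' surfaces as [retʃe] and [reku], with a stem-final [tʃ] ~ [k] alternation.
The stem 'name' ([matʃe], [matʃu]) shows [tʃ] unchanged in both environments, so [tʃ] cannot be basic with [k] derived before the DEF suffix.
The alternation reflects palatalization before a front vowel: /k/ and /g/ become palato-alveolar [tʃ] and [dʒ] before a front vowel. /k/ is underlying.
From [laku] the stem 'path' is /lak/; before a front vowel this yields [latʃe].

[latʃe]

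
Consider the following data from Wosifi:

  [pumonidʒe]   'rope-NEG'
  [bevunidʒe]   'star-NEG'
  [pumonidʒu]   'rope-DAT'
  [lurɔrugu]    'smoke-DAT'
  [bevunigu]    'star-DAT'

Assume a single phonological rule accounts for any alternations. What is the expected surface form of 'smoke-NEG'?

The stem for 'star' ends in [g] in [bevunigu] but [dʒ] in [bevunidʒe].
If /dʒ/ were underlying and a rule turned it into [g] before the DAT suffix, 'rope' would also alternate; but it has [dʒ] in both [pumonidʒu] and [pumonidʒe].
The alternation reflects palatalization before a front vowel: /g/ becomes palato-alveolar [dʒ] before a front vowel. /g/ is underlying.
The one attested form of 'smoke', [lurɔrugu], shows underlying /lurɔrug/. Applying the same rule before a front vowel gives [lurɔrudʒe].

[lurɔrudʒe]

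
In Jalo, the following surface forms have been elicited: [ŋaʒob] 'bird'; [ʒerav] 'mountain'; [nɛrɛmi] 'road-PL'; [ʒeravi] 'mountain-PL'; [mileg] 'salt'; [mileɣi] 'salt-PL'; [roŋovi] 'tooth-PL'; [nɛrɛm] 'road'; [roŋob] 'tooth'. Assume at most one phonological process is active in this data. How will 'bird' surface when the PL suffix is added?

[ŋaʒovi]

The root 'tooth' surfaces as [roŋovi] and [roŋob], with a stem-final [v] ~ [b] alternation.
If /v/ were underlying and a rule turned it into [b] in isolation, 'mountain' would also alternate; but it has [v] in both [ʒeravi] and [ʒerav].
The alternation reflects intervocalic spirantization: voiced stops become fricatives between vowels. /b/ is underlying.
The one attested form of 'bird', [ŋaʒob], shows underlying /ŋaʒob/. Applying the same rule between vowels gives [ŋaʒovi].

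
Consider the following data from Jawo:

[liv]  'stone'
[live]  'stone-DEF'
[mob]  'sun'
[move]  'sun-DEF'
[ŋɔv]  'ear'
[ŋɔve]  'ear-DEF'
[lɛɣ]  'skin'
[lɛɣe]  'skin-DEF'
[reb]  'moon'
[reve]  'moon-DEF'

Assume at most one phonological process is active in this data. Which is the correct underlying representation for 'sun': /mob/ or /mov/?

/mob/

'sun' shows [b] ~ [v] at the end of the stem ([mob] vs [move]).
But 'ear' keeps [v] in both environments ([ŋɔv], [ŋɔve]), so there is no rule changing /v/ to [b] in isolation.
The alternation reflects intervocalic spirantization: voiced stops become fricatives between vowels. /b/ is underlying.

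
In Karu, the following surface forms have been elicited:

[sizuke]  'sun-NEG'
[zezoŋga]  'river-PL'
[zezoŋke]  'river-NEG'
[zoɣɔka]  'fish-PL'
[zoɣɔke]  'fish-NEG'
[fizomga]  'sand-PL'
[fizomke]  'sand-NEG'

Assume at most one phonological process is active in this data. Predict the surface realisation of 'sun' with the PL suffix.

[sizuka]

The PL morpheme has two allomorphs, [-ga] and [-ka].
The NEG suffix, which begins with [k], is invariant after every stem; so [k] is not altered by any rule here.
The PL suffix is therefore /-ga/ underlyingly, with post-vocalic devoicing: voiced stops become voiceless after a vowel.
After 'sun', which ends in a vowel, the suffix surfaces as [-ka], giving [sizuka].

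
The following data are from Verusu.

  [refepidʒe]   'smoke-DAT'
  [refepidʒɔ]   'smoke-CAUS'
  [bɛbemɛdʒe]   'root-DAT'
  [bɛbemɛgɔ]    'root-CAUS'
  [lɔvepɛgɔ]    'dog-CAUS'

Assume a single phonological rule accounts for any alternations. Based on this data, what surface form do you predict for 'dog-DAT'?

'root' shows [dʒ] ~ [g] at the end of the stem ([bɛbemɛdʒe] vs [bɛbemɛgɔ]).
Compare 'smoke', with invariant [dʒ] in [refepidʒe] and [refepidʒɔ]: an analysis with underlying /dʒ/ and a rule producing [g] before the CAUS suffix would wrongly predict alternation here too.
The underlying segment must be /g/; /g/ becomes palato-alveolar [dʒ] before a front vowel, yielding [dʒ] there.
From [lɔvepɛgɔ] the stem 'dog' is /lɔvepɛg/; before a front vowel this yields [lɔvepɛdʒe].

[lɔvepɛdʒe]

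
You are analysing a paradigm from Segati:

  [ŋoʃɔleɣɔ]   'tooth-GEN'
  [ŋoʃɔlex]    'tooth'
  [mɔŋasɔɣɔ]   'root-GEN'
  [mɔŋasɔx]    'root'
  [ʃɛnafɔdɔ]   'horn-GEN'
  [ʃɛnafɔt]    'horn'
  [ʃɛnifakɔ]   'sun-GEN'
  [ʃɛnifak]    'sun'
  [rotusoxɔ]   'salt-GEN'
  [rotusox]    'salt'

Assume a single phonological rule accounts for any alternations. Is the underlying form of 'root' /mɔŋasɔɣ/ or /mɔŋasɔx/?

The stem for 'root' ends in [ɣ] in [mɔŋasɔɣɔ] but [x] in [mɔŋasɔx].
The stem 'salt' ([rotusoxɔ], [rotusox]) shows [x] unchanged in both environments, so [x] cannot be basic with [ɣ] derived before the GEN suffix.
So /ɣ/ is underlying, and a rule of word-final obstruent devoicing — voiced obstruents become voiceless word-finally — gives [x].

/mɔŋasɔɣ/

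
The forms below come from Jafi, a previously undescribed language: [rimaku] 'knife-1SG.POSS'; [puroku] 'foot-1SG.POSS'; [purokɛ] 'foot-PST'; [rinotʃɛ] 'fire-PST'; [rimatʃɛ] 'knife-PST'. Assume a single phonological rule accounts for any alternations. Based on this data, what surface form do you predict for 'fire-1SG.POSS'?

[rinoku]

The stem for 'knife' ends in [k] in [rimaku] but [tʃ] in [rimatʃɛ].
But 'foot' keeps [k] in both environments ([puroku], [purokɛ]), so there is no rule changing /k/ to [tʃ] before the PST suffix.
The alternation reflects depalatalization: palato-alveolar /tʃ/ becomes [k] when no front vowel follows. /tʃ/ is underlying.
The one attested form of 'fire', [rinotʃɛ], shows underlying /rinotʃ/. Applying the same rule when no front vowel follows gives [rinoku].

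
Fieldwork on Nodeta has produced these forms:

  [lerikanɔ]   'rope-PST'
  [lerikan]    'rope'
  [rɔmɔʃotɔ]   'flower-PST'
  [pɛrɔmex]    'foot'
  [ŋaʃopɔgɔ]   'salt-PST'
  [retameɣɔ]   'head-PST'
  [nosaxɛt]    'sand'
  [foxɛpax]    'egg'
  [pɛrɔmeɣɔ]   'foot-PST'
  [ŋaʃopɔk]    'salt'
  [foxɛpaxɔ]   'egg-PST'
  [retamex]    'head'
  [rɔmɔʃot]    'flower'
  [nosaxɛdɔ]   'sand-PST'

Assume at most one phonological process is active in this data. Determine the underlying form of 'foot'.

/pɛrɔmeɣ/

The stem for 'foot' ends in [ɣ] in [pɛrɔmeɣɔ] but [x] in [pɛrɔmex].
Compare 'egg', with invariant [x] in [foxɛpaxɔ] and [foxɛpax]: an analysis with underlying /x/ and a rule producing [ɣ] before the PST suffix would wrongly predict alternation here too.
The alternation reflects word-final obstruent devoicing: voiced obstruents become voiceless word-finally. /ɣ/ is underlying.
So 'foot' = /pɛrɔmeɣ/.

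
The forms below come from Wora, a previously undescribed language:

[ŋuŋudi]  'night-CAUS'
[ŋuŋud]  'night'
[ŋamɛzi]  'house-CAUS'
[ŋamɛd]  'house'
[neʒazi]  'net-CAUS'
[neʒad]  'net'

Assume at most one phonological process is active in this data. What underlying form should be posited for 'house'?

/ŋamɛz/

The root 'house' surfaces as [ŋamɛzi] and [ŋamɛd], with a stem-final [z] ~ [d] alternation.
The stem 'night' ([ŋuŋudi], [ŋuŋud]) shows [d] unchanged in both environments, so [d] cannot be basic with [z] derived before the CAUS suffix.
So /z/ is underlying, and a rule of word-final hardening — voiced fricatives become stops word-finally — gives [d].
The underlying form of 'house' is therefore /ŋamɛz/.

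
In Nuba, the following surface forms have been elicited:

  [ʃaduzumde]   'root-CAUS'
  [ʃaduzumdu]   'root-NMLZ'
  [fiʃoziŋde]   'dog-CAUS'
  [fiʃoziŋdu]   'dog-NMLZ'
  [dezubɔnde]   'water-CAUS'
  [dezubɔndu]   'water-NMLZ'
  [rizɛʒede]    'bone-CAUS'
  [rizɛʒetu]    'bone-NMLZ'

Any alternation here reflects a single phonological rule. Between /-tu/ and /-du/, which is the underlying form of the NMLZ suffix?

/-tu/

The NMLZ morpheme has two allomorphs, [-du] and [-tu].
By contrast the CAUS suffix keeps its initial [d] throughout — that segment must be underlying.
So the underlying form is /-tu/, and voiceless stops become voiced after a nasal.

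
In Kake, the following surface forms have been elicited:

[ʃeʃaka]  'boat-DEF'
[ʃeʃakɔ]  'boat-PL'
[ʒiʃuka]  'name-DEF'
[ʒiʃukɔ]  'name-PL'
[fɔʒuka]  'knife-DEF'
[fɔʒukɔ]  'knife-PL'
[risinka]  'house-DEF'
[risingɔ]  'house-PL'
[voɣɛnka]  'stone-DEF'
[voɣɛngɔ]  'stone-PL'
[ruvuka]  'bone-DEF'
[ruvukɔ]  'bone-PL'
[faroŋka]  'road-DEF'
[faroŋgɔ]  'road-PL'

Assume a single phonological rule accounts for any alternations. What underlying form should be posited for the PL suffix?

The PL morpheme has two allomorphs, [-gɔ] and [-kɔ].
By contrast the DEF suffix keeps its initial [k] throughout — that segment must be underlying.
So the underlying form is /-gɔ/, and voiced stops become voiceless after a vowel.

/-gɔ/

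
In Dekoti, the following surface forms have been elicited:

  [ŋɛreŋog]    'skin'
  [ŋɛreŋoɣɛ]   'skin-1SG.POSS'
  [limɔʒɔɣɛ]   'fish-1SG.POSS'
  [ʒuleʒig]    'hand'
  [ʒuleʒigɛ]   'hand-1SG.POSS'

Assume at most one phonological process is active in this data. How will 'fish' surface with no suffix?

The root 'skin' surfaces as [ŋɛreŋog] and [ŋɛreŋoɣɛ], with a stem-final [g] ~ [ɣ] alternation.
If /g/ were underlying and a rule turned it into [ɣ] before the 1SG.POSS suffix, 'hand' would also alternate; but it has [g] in both [ʒuleʒig] and [ʒuleʒigɛ].
Therefore /ɣ/ is basic and [g] is derived by word-final hardening (voiced fricatives become stops word-finally).
The one attested form of 'fish', [limɔʒɔɣɛ], shows underlying /limɔʒɔɣ/. Applying the same rule word-finally gives [limɔʒɔg].

[limɔʒɔg]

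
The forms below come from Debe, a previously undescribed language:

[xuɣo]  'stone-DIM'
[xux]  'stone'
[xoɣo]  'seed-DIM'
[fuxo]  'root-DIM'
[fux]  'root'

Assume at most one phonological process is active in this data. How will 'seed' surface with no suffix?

The stem for 'stone' ends in [ɣ] in [xuɣo] but [x] in [xux].
If /x/ were underlying and a rule turned it into [ɣ] before the DIM suffix, 'root' would also alternate; but it has [x] in both [fuxo] and [fux].
So /ɣ/ is underlying, and a rule of word-final obstruent devoicing — voiced obstruents become voiceless word-finally — gives [x].
From [xoɣo] the stem 'seed' is /xoɣ/; word-finally this yields [xox].

[xox]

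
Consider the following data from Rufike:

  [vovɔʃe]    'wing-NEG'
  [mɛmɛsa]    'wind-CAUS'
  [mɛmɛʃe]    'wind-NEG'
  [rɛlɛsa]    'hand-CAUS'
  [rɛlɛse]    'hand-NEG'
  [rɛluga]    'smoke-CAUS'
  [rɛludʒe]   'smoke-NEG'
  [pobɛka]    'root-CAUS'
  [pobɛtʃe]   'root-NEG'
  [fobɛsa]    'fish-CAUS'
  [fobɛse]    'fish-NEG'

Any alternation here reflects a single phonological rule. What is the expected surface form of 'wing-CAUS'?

The stem for 'wind' ends in [s] in [mɛmɛsa] but [ʃ] in [mɛmɛʃe].
If /s/ were underlying and a rule turned it into [ʃ] before the NEG suffix, 'hand' would also alternate; but it has [s] in both [rɛlɛsa] and [rɛlɛse].
Therefore /ʃ/ is basic and [s] is derived by depalatalization (palato-alveolar /tʃ/, /dʒ/ and /ʃ/ become [k], [g] and [s] when no front vowel follows).
The one attested form of 'wing', [vovɔʃe], shows underlying /vovɔʃ/. Applying the same rule when no front vowel follows gives [vovɔsa].

[vovɔsa]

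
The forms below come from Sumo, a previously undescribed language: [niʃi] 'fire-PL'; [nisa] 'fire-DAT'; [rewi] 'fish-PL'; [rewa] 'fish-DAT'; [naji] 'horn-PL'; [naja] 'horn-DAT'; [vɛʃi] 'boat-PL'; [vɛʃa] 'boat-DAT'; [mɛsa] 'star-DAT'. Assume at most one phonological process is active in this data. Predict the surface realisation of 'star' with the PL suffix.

In [niʃi] and [nisa] the final segment of 'fire' alternates: [ʃ] ~ [s].
If /ʃ/ were underlying and a rule turned it into [s] before the DAT suffix, 'boat' would also alternate; but it has [ʃ] in both [vɛʃi] and [vɛʃa].
The underlying segment must be /s/; /s/ becomes palato-alveolar [ʃ] before a front vowel, yielding [ʃ] there.
From [mɛsa] the stem 'star' is /mɛs/; before a front vowel this yields [mɛʃi].

[mɛʃi]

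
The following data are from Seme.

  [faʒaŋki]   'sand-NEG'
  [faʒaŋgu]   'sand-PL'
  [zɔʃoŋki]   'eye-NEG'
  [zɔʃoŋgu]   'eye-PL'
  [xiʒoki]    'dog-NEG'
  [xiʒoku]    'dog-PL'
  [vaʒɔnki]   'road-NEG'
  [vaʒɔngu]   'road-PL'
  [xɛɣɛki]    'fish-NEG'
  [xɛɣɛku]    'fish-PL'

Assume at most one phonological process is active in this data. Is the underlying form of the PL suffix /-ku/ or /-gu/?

/-gu/

The PL suffix surfaces as [-gu] and [-ku], depending on the final segment of the stem.
The NEG suffix, which begins with [k], is invariant after every stem; so [k] is not altered by any rule here.
So the underlying form is /-gu/, and voiced stops become voiceless after a vowel.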